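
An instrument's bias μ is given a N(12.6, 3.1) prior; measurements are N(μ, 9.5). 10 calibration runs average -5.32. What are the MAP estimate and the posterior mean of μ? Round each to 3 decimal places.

MAP estimate = -1.117, posterior mean = -1.117

Posterior for μ is Normal. Precision-weighted mean: (1/3.1·12.6 + 10/9.5·-5.32) / (1/3.1 + 10/9.5) = -1.117.
A Normal posterior is symmetric, so mode = mean.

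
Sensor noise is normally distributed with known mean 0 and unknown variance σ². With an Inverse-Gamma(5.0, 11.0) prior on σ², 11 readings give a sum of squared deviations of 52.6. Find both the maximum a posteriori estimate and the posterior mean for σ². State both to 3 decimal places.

MAP = 3.243, posterior mean = 3.926

Posterior: Inverse-Gamma(shape = 5.0+11/2 = 10.5, scale = 11.0+52.6/2 = 37.3).
Mode = β/(α+1) = 37.3/11.5 = 3.243.
Mean = β/(α−1) = 37.3/9.5 = 3.926.
The posterior is right-skewed, so the mean exceeds the mode.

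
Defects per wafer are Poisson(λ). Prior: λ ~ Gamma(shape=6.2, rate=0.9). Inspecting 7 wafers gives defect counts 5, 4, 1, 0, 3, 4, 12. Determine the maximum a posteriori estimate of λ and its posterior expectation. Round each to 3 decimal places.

maximum a posteriori estimate = 4.329, posterior expectation = 4.456

Σ counts = 29. Posterior: Gamma(shape = 6.2+29 = 35.2, rate = 0.9+7 = 7.9).
Mode = (α−1)/β = 34.2/7.9 = 4.329.
Mean = α/β = 35.2/7.9 = 4.456.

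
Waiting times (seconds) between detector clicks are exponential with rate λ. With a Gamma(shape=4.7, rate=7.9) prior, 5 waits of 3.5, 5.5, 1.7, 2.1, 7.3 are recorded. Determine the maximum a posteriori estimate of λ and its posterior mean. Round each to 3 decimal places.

Σ times = 20.1. Posterior: Gamma(shape = 4.7+5 = 9.7, rate = 7.9+20.1 = 28.0).
Mode = (α−1)/β = 8.7/28.0 = 0.311.
Mean = α/β = 9.7/28.0 = 0.346.

λ_MAP = 0.311, E[λ|data] = 0.346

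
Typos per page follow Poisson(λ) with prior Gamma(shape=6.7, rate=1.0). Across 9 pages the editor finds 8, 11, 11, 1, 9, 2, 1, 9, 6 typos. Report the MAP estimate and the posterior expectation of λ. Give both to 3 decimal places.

MAP = 6.370; posterior mean = 6.470

Σ counts = 58. Posterior: Gamma(shape = 6.7+58 = 64.7, rate = 1.0+9 = 10.0).
Mode = (α−1)/β = 63.7/10.0 = 6.370.
Mean = α/β = 64.7/10.0 = 6.470.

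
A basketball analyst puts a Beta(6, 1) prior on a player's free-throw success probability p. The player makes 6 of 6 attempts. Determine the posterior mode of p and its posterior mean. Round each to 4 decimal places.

MAP = 1.0000; posterior mean = 0.9231

Posterior: Beta(6+6, 1+0) = Beta(12, 1).
Since β = 1 ≤ 1 and α > 1, the Beta density is monotone increasing on [0,1]; the mode is at 1.
Mean = 12/(12+1) = 0.9231.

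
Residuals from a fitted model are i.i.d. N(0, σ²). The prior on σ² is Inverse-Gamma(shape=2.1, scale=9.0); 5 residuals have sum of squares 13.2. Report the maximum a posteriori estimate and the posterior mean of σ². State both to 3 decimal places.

Posterior: Inverse-Gamma(shape = 2.1+5/2 = 4.6, scale = 9.0+13.2/2 = 15.6).
Mode = β/(α+1) = 15.6/5.6 = 2.786.
Mean = β/(α−1) = 15.6/3.6 = 4.333.
The posterior is right-skewed, so the mean exceeds the mode.

MAP = 2.786; posterior mean = 4.333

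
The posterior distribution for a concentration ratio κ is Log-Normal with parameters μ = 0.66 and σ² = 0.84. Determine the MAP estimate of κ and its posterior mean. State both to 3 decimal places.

Mode = exp(μ − σ²) = exp(-0.18) = 0.835.
Mean = exp(μ + σ²/2) = exp(1.080) = 2.945.

κ_MAP = 0.835, E[κ|data] = 2.945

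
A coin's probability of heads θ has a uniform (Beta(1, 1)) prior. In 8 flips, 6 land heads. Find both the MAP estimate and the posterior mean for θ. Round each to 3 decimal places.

MAP: 0.750. Posterior mean: 0.700.

Posterior: Beta(1+6, 1+2) = Beta(7, 3).
Mode = (7−1)/(7+3−2) = 6/8 = 0.750.
Mean = 7/(7+3) = 7/10 = 0.700.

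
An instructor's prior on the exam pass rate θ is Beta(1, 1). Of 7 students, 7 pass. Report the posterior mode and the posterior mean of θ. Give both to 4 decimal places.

MAP = 1.0000; posterior mean = 0.8889

Posterior: Beta(1+7, 1+0) = Beta(8, 1).
Since β = 1 ≤ 1 and α > 1, the Beta density is monotone increasing on [0,1]; the mode is at 1.
Mean = 8/(8+1) = 0.8889.
The posterior is left-skewed, so the mode exceeds the mean.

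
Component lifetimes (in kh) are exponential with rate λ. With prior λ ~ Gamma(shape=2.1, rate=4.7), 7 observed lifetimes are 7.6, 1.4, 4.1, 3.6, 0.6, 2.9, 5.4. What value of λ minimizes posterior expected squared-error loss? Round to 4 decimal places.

0.3003

Σ times = 25.6. Posterior: Gamma(shape = 2.1+7 = 9.1, rate = 4.7+25.6 = 30.3).
Mode = (α−1)/β = 8.1/30.3 = 0.2673.
Mean = α/β = 9.1/30.3 = 0.3003.
Squared-error loss ⇒ the optimal estimator is the posterior mean.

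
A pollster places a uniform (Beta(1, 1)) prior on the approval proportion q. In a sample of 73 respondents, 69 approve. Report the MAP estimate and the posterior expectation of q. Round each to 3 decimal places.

MAP = 0.945, posterior mean = 0.933

Posterior: Beta(1+69, 1+4) = Beta(70, 5).
Mode = (70−1)/(70+5−2) = 69/73 = 0.945.
With a flat prior the MAP equals the MLE, 69/73.
Mean = 70/(70+5) = 70/75 = 0.933.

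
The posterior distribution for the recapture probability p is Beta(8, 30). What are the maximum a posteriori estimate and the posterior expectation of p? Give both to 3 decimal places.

MAP: 0.194. Posterior mean: 0.211.

Mode = (8−1)/(8+30−2) = 7/36 = 0.194.
Mean = 8/(8+30) = 8/38 = 0.211.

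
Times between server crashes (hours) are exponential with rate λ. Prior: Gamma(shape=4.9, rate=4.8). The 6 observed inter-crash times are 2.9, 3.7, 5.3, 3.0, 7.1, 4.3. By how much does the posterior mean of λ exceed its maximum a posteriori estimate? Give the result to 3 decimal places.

0.032

Σ times = 26.3. Posterior: Gamma(shape = 4.9+6 = 10.9, rate = 4.8+26.3 = 31.1).
Mode = (α−1)/β = 9.9/31.1 = 0.318.
Mean = α/β = 10.9/31.1 = 0.350.
Difference = 0.350 − 0.318 = 0.032.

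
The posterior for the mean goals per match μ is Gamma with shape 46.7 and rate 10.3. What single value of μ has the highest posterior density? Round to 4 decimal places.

4.4369

Mode = (α−1)/β = 45.7/10.3 = 4.4369.
Mean = α/β = 46.7/10.3 = 4.5340.
This is the posterior mode — the MAP estimate.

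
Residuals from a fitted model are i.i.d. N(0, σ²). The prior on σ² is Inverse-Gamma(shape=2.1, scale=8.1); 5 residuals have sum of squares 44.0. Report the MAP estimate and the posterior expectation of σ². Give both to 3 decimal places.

MAP = 5.375; posterior mean = 8.361

Posterior: Inverse-Gamma(shape = 2.1+5/2 = 4.6, scale = 8.1+44.0/2 = 30.1).
Mode = β/(α+1) = 30.1/5.6 = 5.375.
Mean = β/(α−1) = 30.1/3.6 = 8.361.
The mean is pulled above the mode by the posterior's right skew.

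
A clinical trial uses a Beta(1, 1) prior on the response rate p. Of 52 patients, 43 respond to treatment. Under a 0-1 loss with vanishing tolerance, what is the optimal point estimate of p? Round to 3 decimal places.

0.827

Posterior: Beta(1+43, 1+9) = Beta(44, 10).
Mode = (44−1)/(44+10−2) = 43/52 = 0.827.
Mean = 44/(44+10) = 44/54 = 0.815.
This is the posterior mode — the MAP estimate.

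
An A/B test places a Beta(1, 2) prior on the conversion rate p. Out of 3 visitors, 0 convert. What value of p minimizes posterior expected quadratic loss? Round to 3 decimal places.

0.167

Posterior: Beta(1+0, 2+3) = Beta(1, 5).
Since α = 1 ≤ 1 and β > 1, the Beta density is monotone decreasing on [0,1]; the mode is at 0.
Mean = 1/(1+5) = 0.167.
Quadratic loss ⇒ the optimal estimator is the posterior mean.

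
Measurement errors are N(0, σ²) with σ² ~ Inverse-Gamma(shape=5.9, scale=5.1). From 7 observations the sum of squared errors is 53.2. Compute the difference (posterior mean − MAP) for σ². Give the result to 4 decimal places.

Posterior: Inverse-Gamma(shape = 5.9+7/2 = 9.4, scale = 5.1+53.2/2 = 31.7).
Mode = β/(α+1) = 31.7/10.4 = 3.0481.
Mean = β/(α−1) = 31.7/8.4 = 3.7738.
Difference = 3.7738 − 3.0481 = 0.7257.

0.7257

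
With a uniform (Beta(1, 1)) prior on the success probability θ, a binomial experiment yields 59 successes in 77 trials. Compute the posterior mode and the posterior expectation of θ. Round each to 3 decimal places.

θ_MAP = 0.766, E[θ|data] = 0.759

Posterior: Beta(1+59, 1+18) = Beta(60, 19).
Mode = (60−1)/(60+19−2) = 59/77 = 0.766.
With a flat prior the MAP equals the MLE, 59/77.
Mean = 60/(60+19) = 60/79 = 0.759.
Left-skewed posterior ⇒ mean < mode.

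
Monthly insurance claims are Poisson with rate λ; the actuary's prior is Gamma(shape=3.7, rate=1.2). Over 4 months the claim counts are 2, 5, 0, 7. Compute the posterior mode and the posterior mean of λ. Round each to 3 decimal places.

MAP = 3.212; posterior mean = 3.404

Σ counts = 14. Posterior: Gamma(shape = 3.7+14 = 17.7, rate = 1.2+4 = 5.2).
Mode = (α−1)/β = 16.7/5.2 = 3.212.
Mean = α/β = 17.7/5.2 = 3.404.
The posterior is right-skewed, so the mean exceeds the mode.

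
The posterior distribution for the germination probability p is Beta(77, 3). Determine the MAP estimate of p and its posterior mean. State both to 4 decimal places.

p_MAP = 0.9744, E[p|data] = 0.9625

Mode = (77−1)/(77+3−2) = 76/78 = 0.9744.
Mean = 77/(77+3) = 77/80 = 0.9625.
The mean is pulled below the mode by the posterior's left skew.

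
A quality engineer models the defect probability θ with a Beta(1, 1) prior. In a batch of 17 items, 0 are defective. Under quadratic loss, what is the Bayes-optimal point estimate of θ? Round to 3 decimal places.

0.053

Posterior: Beta(1+0, 1+17) = Beta(1, 18).
Since α = 1 ≤ 1 and β > 1, the Beta density is monotone decreasing on [0,1]; the mode is at 0.
Mean = 1/(1+18) = 0.053.
Quadratic loss ⇒ the optimal estimator is the posterior mean.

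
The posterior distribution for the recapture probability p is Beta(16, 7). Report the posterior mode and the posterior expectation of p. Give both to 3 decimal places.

MAP: 0.714. Posterior mean: 0.696.

Mode = (16−1)/(16+7−2) = 15/21 = 0.714.
Mean = 16/(16+7) = 16/23 = 0.696.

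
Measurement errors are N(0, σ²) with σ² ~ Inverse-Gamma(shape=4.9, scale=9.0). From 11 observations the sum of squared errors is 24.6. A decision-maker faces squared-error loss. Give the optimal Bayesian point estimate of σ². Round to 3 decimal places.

Posterior: Inverse-Gamma(shape = 4.9+11/2 = 10.4, scale = 9.0+24.6/2 = 21.3).
Mode = β/(α+1) = 21.3/11.4 = 1.868.
Mean = β/(α−1) = 21.3/9.4 = 2.266.
Squared-error loss ⇒ the optimal estimator is the posterior mean.

2.266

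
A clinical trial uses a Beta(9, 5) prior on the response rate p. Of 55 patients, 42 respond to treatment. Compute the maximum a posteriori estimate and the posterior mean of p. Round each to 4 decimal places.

Posterior: Beta(9+42, 5+13) = Beta(51, 18).
Mode = (51−1)/(51+18−2) = 50/67 = 0.7463.
Mean = 51/(51+18) = 51/69 = 0.7391.

MAP = 0.7463, posterior mean = 0.7391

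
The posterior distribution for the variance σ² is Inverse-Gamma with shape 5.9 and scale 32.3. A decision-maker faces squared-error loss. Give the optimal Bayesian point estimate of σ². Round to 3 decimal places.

6.592

Mode = β/(α+1) = 32.3/6.9 = 4.681.
Mean = β/(α−1) = 32.3/4.9 = 6.592.
Squared-error loss ⇒ the optimal estimator is the posterior mean.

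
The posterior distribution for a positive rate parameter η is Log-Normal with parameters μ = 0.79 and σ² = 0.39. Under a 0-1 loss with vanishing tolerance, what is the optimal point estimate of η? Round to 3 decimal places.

Mode = exp(μ − σ²) = exp(0.40) = 1.492.
Mean = exp(μ + σ²/2) = exp(0.985) = 2.678.
This is the posterior mode — the MAP estimate.

1.492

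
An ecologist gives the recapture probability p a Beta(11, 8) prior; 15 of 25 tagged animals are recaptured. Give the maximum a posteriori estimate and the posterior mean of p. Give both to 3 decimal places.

MAP = 0.595, posterior mean = 0.591

Posterior: Beta(11+15, 8+10) = Beta(26, 18).
Mode = (26−1)/(26+18−2) = 25/42 = 0.595.
Mean = 26/(26+18) = 26/44 = 0.591.
Left-skewed posterior ⇒ mean < mode.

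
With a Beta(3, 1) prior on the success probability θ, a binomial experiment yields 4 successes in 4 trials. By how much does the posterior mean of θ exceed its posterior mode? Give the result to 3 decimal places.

Posterior: Beta(3+4, 1+0) = Beta(7, 1).
Since β = 1 ≤ 1 and α > 1, the Beta density is monotone increasing on [0,1]; the mode is at 1.
Mean = 7/(7+1) = 0.875.
Difference = 0.875 − 1.000 = -0.125.

-0.125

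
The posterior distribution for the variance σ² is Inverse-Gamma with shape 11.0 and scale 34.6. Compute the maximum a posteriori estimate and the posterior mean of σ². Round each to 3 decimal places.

MAP = 2.883; posterior mean = 3.460

Mode = β/(α+1) = 34.6/12.0 = 2.883.
Mean = β/(α−1) = 34.6/10.0 = 3.460.
The mean is pulled above the mode by the posterior's right skew.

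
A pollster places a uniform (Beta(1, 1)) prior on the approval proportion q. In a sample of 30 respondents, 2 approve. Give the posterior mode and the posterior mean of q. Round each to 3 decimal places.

Posterior: Beta(1+2, 1+28) = Beta(3, 29).
Mode = (3−1)/(3+29−2) = 2/30 = 0.067.
Mean = 3/(3+29) = 3/32 = 0.094.
Right-skewed posterior ⇒ mode < mean.

MAP: 0.067. Posterior mean: 0.094.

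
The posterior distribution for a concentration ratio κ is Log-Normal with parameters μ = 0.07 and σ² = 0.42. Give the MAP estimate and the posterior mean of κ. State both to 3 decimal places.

Mode = exp(μ − σ²) = exp(-0.35) = 0.705.
Mean = exp(μ + σ²/2) = exp(0.280) = 1.323.
The posterior is right-skewed, so the mean exceeds the mode.

κ_MAP = 0.705, E[κ|data] = 1.323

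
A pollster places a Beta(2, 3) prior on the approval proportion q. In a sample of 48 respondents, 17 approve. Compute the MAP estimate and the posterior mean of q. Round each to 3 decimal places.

Posterior: Beta(2+17, 3+31) = Beta(19, 34).
Mode = (19−1)/(19+34−2) = 18/51 = 0.353.
Mean = 19/(19+34) = 19/53 = 0.358.
The mean is pulled above the mode by the posterior's right skew.

q_MAP = 0.353, E[q|data] = 0.358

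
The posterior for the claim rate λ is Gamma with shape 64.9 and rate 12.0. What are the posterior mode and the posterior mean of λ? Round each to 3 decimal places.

Mode = (α−1)/β = 63.9/12.0 = 5.325.
Mean = α/β = 64.9/12.0 = 5.408.
Right-skewed posterior ⇒ mode < mean.

MAP = 5.325; posterior mean = 5.408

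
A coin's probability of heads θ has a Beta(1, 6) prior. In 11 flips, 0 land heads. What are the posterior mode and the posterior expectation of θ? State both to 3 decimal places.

Posterior: Beta(1+0, 6+11) = Beta(1, 17).
Since α = 1 ≤ 1 and β > 1, the Beta density is monotone decreasing on [0,1]; the mode is at 0.
Mean = 1/(1+17) = 0.056.

θ_MAP = 0.000, E[θ|data] = 0.056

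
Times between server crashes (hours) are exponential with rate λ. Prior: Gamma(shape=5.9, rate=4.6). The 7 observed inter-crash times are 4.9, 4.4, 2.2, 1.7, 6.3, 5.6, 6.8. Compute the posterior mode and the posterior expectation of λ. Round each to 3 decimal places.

Σ times = 31.9. Posterior: Gamma(shape = 5.9+7 = 12.9, rate = 4.6+31.9 = 36.5).
Mode = (α−1)/β = 11.9/36.5 = 0.326.
Mean = α/β = 12.9/36.5 = 0.353.

posterior mode = 0.326, posterior expectation = 0.353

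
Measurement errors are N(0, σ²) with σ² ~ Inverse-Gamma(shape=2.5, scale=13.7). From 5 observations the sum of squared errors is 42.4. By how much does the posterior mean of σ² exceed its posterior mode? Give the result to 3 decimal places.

2.908

Posterior: Inverse-Gamma(shape = 2.5+5/2 = 5.0, scale = 13.7+42.4/2 = 34.9).
Mode = β/(α+1) = 34.9/6.0 = 5.817.
Mean = β/(α−1) = 34.9/4.0 = 8.725.
Difference = 8.725 − 5.817 = 2.908.
The posterior is right-skewed, so the mean exceeds the mode.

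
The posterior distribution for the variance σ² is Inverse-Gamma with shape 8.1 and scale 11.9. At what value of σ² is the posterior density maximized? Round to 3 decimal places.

1.308

Mode = β/(α+1) = 11.9/9.1 = 1.308.
Mean = β/(α−1) = 11.9/7.1 = 1.676.
This is the posterior mode — the MAP estimate.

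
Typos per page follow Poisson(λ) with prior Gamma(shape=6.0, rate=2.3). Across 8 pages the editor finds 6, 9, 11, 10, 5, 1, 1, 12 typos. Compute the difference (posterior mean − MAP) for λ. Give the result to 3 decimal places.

0.097

Σ counts = 55. Posterior: Gamma(shape = 6.0+55 = 61.0, rate = 2.3+8 = 10.3).
Mode = (α−1)/β = 60.0/10.3 = 5.825.
Mean = α/β = 61.0/10.3 = 5.922.
Difference = 5.922 − 5.825 = 0.097.
Right-skewed posterior ⇒ mode < mean.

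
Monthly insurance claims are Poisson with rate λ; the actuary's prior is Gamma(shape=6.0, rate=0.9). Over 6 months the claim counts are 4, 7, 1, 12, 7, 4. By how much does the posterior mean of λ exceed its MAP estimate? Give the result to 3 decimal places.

0.145

Σ counts = 35. Posterior: Gamma(shape = 6.0+35 = 41.0, rate = 0.9+6 = 6.9).
Mode = (α−1)/β = 40.0/6.9 = 5.797.
Mean = α/β = 41.0/6.9 = 5.942.
Difference = 5.942 − 5.797 = 0.145.
Mean > mode: the posterior has a right tail.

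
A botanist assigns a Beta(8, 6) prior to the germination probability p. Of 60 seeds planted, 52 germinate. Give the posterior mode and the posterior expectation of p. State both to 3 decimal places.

Posterior: Beta(8+52, 6+8) = Beta(60, 14).
Mode = (60−1)/(60+14−2) = 59/72 = 0.819.
Mean = 60/(60+14) = 60/74 = 0.811.

MAP = 0.819, posterior mean = 0.811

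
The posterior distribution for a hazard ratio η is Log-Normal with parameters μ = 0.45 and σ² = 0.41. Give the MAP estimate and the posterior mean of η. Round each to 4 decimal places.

Mode = exp(μ − σ²) = exp(0.04) = 1.0408.
Mean = exp(μ + σ²/2) = exp(0.655) = 1.9251.

MAP: 1.0408. Posterior mean: 1.9251.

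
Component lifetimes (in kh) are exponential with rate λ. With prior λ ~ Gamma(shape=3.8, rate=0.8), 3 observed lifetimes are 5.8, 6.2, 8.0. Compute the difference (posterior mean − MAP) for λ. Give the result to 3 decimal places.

Σ times = 20.0. Posterior: Gamma(shape = 3.8+3 = 6.8, rate = 0.8+20.0 = 20.8).
Mode = (α−1)/β = 5.8/20.8 = 0.279.
Mean = α/β = 6.8/20.8 = 0.327.
Difference = 0.327 − 0.279 = 0.048.

0.048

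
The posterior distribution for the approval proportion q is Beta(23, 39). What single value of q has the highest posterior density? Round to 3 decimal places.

Mode = (23−1)/(23+39−2) = 22/60 = 0.367.
Mean = 23/(23+39) = 23/62 = 0.371.
This is the posterior mode — the MAP estimate.

0.367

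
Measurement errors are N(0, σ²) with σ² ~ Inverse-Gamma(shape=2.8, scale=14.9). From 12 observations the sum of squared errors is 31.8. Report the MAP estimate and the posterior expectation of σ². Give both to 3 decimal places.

MAP = 3.143, posterior mean = 3.949

Posterior: Inverse-Gamma(shape = 2.8+12/2 = 8.8, scale = 14.9+31.8/2 = 30.8).
Mode = β/(α+1) = 30.8/9.8 = 3.143.
Mean = β/(α−1) = 30.8/7.8 = 3.949.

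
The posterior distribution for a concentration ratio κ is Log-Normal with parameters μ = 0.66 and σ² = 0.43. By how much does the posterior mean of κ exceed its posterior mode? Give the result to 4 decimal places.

Mode = exp(μ − σ²) = exp(0.23) = 1.2586.
Mean = exp(μ + σ²/2) = exp(0.875) = 2.3989.
Difference = 2.3989 − 1.2586 = 1.1403.

1.1403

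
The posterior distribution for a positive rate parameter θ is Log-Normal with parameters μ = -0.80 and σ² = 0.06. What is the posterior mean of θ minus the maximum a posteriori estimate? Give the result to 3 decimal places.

Mode = exp(μ − σ²) = exp(-0.86) = 0.423.
Mean = exp(μ + σ²/2) = exp(-0.770) = 0.463.
Difference = 0.463 − 0.423 = 0.040.

0.040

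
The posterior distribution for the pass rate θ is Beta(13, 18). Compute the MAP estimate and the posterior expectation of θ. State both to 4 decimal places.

Mode = (13−1)/(13+18−2) = 12/29 = 0.4138.
Mean = 13/(13+18) = 13/31 = 0.4194.

MAP: 0.4138. Posterior mean: 0.4194.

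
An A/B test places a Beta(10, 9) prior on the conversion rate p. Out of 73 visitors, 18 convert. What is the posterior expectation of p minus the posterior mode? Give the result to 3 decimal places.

0.004

Posterior: Beta(10+18, 9+55) = Beta(28, 64).
Mode = (28−1)/(28+64−2) = 27/90 = 0.300.
Mean = 28/(28+64) = 28/92 = 0.304.
Difference = 0.304 − 0.300 = 0.004.
Right-skewed posterior ⇒ mode < mean.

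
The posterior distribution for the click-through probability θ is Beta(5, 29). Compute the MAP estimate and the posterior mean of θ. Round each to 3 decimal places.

MAP = 0.125, posterior mean = 0.147

Mode = (5−1)/(5+29−2) = 4/32 = 0.125.
Mean = 5/(5+29) = 5/34 = 0.147.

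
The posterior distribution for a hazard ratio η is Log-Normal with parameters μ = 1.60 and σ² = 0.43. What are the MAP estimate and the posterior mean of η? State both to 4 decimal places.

Mode = exp(μ − σ²) = exp(1.17) = 3.2220.
Mean = exp(μ + σ²/2) = exp(1.815) = 6.1411.

MAP: 3.2220. Posterior mean: 6.1411.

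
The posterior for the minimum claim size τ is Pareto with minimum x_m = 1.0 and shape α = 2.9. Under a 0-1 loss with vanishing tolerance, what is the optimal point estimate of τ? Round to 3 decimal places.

The Pareto density is strictly decreasing on [x_m, ∞), so the mode is x_m = 1.000.
Mean = α·x_m/(α−1) = 2.9·1.0/1.9 = 1.526.
This is the posterior mode — the MAP estimate.

1.000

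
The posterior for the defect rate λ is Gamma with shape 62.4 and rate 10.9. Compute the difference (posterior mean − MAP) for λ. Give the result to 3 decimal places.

Mode = (α−1)/β = 61.4/10.9 = 5.633.
Mean = α/β = 62.4/10.9 = 5.725.
Difference = 5.725 − 5.633 = 0.092.

0.092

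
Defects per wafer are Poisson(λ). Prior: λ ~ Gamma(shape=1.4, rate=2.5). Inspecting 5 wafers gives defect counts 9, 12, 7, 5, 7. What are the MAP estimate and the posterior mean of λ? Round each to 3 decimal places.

Σ counts = 40. Posterior: Gamma(shape = 1.4+40 = 41.4, rate = 2.5+5 = 7.5).
Mode = (α−1)/β = 40.4/7.5 = 5.387.
Mean = α/β = 41.4/7.5 = 5.520.
The posterior is right-skewed, so the mean exceeds the mode.

MAP: 5.387. Posterior mean: 5.520.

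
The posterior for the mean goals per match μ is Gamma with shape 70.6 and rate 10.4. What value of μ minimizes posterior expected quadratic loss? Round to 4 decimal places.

6.7885

Mode = (α−1)/β = 69.6/10.4 = 6.6923.
Mean = α/β = 70.6/10.4 = 6.7885.
Quadratic loss ⇒ the optimal estimator is the posterior mean.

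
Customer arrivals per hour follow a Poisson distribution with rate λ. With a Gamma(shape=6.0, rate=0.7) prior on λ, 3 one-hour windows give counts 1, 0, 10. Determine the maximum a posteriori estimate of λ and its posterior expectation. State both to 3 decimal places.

MAP = 4.324; posterior mean = 4.595

Σ counts = 11. Posterior: Gamma(shape = 6.0+11 = 17.0, rate = 0.7+3 = 3.7).
Mode = (α−1)/β = 16.0/3.7 = 4.324.
Mean = α/β = 17.0/3.7 = 4.595.
The mean is pulled above the mode by the posterior's right skew.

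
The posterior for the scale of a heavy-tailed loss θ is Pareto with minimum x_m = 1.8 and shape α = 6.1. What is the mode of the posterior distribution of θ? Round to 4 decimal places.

1.8000

The Pareto density is strictly decreasing on [x_m, ∞), so the mode is x_m = 1.8000.
Mean = α·x_m/(α−1) = 6.1·1.8/5.1 = 2.1529.
This is the posterior mode — the MAP estimate.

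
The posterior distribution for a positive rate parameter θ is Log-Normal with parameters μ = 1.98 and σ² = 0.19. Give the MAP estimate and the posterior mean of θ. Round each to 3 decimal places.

MAP = 5.989; posterior mean = 7.965

Mode = exp(μ − σ²) = exp(1.79) = 5.989.
Mean = exp(μ + σ²/2) = exp(2.075) = 7.965.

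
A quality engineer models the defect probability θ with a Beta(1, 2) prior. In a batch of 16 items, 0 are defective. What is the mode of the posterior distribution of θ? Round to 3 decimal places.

Posterior: Beta(1+0, 2+16) = Beta(1, 18).
Since α = 1 ≤ 1 and β > 1, the Beta density is monotone decreasing on [0,1]; the mode is at 0.
Mean = 1/(1+18) = 0.053.
This is the posterior mode — the MAP estimate.

0.000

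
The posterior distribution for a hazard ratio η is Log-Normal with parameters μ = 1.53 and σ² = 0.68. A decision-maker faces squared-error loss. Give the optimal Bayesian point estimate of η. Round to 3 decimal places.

6.488

Mode = exp(μ − σ²) = exp(0.85) = 2.340.
Mean = exp(μ + σ²/2) = exp(1.870) = 6.488.
Squared-error loss ⇒ the optimal estimator is the posterior mean.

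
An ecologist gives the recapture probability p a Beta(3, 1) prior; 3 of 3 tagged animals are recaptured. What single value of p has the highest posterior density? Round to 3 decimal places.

1.000

Posterior: Beta(3+3, 1+0) = Beta(6, 1).
Since β = 1 ≤ 1 and α > 1, the Beta density is monotone increasing on [0,1]; the mode is at 1.
Mean = 6/(6+1) = 0.857.
This is the posterior mode — the MAP estimate.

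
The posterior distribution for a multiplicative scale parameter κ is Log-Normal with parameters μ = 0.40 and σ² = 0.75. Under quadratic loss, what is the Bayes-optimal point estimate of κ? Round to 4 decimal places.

Mode = exp(μ − σ²) = exp(-0.35) = 0.7047.
Mean = exp(μ + σ²/2) = exp(0.775) = 2.1706.
Quadratic loss ⇒ the optimal estimator is the posterior mean.

2.1706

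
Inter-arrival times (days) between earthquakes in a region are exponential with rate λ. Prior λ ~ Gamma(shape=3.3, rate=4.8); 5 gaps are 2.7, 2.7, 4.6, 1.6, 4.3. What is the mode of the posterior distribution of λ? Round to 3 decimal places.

0.353

Σ times = 15.9. Posterior: Gamma(shape = 3.3+5 = 8.3, rate = 4.8+15.9 = 20.7).
Mode = (α−1)/β = 7.3/20.7 = 0.353.
Mean = α/β = 8.3/20.7 = 0.401.
This is the posterior mode — the MAP estimate.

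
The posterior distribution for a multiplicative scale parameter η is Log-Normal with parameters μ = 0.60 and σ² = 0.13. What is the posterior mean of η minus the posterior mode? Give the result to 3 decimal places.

Mode = exp(μ − σ²) = exp(0.47) = 1.600.
Mean = exp(μ + σ²/2) = exp(0.665) = 1.944.
Difference = 1.944 − 1.600 = 0.344.

0.344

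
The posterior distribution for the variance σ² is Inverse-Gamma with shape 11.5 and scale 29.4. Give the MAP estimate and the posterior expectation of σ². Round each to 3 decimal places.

Mode = β/(α+1) = 29.4/12.5 = 2.352.
Mean = β/(α−1) = 29.4/10.5 = 2.800.

MAP: 2.352. Posterior mean: 2.800.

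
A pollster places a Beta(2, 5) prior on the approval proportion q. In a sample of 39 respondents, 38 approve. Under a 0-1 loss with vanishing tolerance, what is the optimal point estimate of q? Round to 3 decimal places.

0.886

Posterior: Beta(2+38, 5+1) = Beta(40, 6).
Mode = (40−1)/(40+6−2) = 39/44 = 0.886.
Mean = 40/(40+6) = 40/46 = 0.870.
This is the posterior mode — the MAP estimate.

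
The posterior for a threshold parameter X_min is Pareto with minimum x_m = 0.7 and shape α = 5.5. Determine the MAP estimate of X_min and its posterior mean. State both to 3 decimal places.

The Pareto density is strictly decreasing on [x_m, ∞), so the mode is x_m = 0.700.
Mean = α·x_m/(α−1) = 5.5·0.7/4.5 = 0.856.

X_min_MAP = 0.700, E[X_min|data] = 0.856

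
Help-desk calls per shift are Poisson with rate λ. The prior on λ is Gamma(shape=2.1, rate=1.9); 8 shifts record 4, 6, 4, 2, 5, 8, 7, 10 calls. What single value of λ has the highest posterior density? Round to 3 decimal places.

Σ counts = 46. Posterior: Gamma(shape = 2.1+46 = 48.1, rate = 1.9+8 = 9.9).
Mode = (α−1)/β = 47.1/9.9 = 4.758.
Mean = α/β = 48.1/9.9 = 4.859.
This is the posterior mode — the MAP estimate.

4.758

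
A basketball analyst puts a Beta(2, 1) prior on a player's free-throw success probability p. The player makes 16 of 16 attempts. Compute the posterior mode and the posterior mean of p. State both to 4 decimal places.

Posterior: Beta(2+16, 1+0) = Beta(18, 1).
Since β = 1 ≤ 1 and α > 1, the Beta density is monotone increasing on [0,1]; the mode is at 1.
Mean = 18/(18+1) = 0.9474.
The posterior is left-skewed, so the mode exceeds the mean.

MAP: 1.0000. Posterior mean: 0.9474.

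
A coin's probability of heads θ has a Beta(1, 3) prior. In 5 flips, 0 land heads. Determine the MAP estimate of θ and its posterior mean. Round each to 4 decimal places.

MAP = 0.0000, posterior mean = 0.1111

Posterior: Beta(1+0, 3+5) = Beta(1, 8).
Since α = 1 ≤ 1 and β > 1, the Beta density is monotone decreasing on [0,1]; the mode is at 0.
Mean = 1/(1+8) = 0.1111.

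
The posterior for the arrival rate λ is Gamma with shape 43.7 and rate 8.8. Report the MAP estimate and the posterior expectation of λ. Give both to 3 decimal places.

MAP = 4.852, posterior mean = 4.966

Mode = (α−1)/β = 42.7/8.8 = 4.852.
Mean = α/β = 43.7/8.8 = 4.966.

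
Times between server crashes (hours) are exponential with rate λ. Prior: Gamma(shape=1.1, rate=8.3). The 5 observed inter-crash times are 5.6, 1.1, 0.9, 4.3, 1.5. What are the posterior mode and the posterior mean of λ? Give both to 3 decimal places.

Σ times = 13.4. Posterior: Gamma(shape = 1.1+5 = 6.1, rate = 8.3+13.4 = 21.7).
Mode = (α−1)/β = 5.1/21.7 = 0.235.
Mean = α/β = 6.1/21.7 = 0.281.
The mean is pulled above the mode by the posterior's right skew.

posterior mode = 0.235, posterior mean = 0.281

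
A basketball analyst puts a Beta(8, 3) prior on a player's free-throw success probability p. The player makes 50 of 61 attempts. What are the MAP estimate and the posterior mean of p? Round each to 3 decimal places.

Posterior: Beta(8+50, 3+11) = Beta(58, 14).
Mode = (58−1)/(58+14−2) = 57/70 = 0.814.
Mean = 58/(58+14) = 58/72 = 0.806.
Mode > mean: the posterior has a left tail.

p_MAP = 0.814, E[p|data] = 0.806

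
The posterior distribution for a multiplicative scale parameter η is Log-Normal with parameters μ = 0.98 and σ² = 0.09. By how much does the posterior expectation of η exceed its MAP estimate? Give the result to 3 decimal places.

Mode = exp(μ − σ²) = exp(0.89) = 2.435.
Mean = exp(μ + σ²/2) = exp(1.025) = 2.787.
Difference = 2.787 − 2.435 = 0.352.

0.352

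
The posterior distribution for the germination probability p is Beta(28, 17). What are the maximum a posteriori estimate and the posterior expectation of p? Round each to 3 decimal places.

Mode = (28−1)/(28+17−2) = 27/43 = 0.628.
Mean = 28/(28+17) = 28/45 = 0.622.

maximum a posteriori estimate = 0.628, posterior expectation = 0.622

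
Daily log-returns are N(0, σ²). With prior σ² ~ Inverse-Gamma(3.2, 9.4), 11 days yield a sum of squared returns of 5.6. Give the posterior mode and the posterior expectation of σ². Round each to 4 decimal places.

Posterior: Inverse-Gamma(shape = 3.2+11/2 = 8.7, scale = 9.4+5.6/2 = 12.2).
Mode = β/(α+1) = 12.2/9.7 = 1.2577.
Mean = β/(α−1) = 12.2/7.7 = 1.5844.

MAP = 1.2577; posterior mean = 1.5844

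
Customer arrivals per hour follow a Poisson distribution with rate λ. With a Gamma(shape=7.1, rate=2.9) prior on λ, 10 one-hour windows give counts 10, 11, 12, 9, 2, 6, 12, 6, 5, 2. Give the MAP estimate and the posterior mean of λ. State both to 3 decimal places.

λ_MAP = 6.287, E[λ|data] = 6.364

Σ counts = 75. Posterior: Gamma(shape = 7.1+75 = 82.1, rate = 2.9+10 = 12.9).
Mode = (α−1)/β = 81.1/12.9 = 6.287.
Mean = α/β = 82.1/12.9 = 6.364.
Right-skewed posterior ⇒ mode < mean.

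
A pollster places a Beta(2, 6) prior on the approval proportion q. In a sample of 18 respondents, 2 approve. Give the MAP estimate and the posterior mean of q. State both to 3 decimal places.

Posterior: Beta(2+2, 6+16) = Beta(4, 22).
Mode = (4−1)/(4+22−2) = 3/24 = 0.125.
Mean = 4/(4+22) = 4/26 = 0.154.
The posterior is right-skewed, so the mean exceeds the mode.

MAP: 0.125. Posterior mean: 0.154.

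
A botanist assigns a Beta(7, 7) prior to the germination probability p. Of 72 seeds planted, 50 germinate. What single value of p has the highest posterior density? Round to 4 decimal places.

Posterior: Beta(7+50, 7+22) = Beta(57, 29).
Mode = (57−1)/(57+29−2) = 56/84 = 0.6667.
Mean = 57/(57+29) = 57/86 = 0.6628.
This is the posterior mode — the MAP estimate.

0.6667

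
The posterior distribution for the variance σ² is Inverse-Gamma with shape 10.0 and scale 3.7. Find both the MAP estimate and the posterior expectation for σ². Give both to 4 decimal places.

MAP = 0.3364; posterior mean = 0.4111

Mode = β/(α+1) = 3.7/11.0 = 0.3364.
Mean = β/(α−1) = 3.7/9.0 = 0.4111.
The posterior is right-skewed, so the mean exceeds the mode.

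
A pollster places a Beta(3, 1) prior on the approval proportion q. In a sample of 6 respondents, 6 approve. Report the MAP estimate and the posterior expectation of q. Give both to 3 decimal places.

Posterior: Beta(3+6, 1+0) = Beta(9, 1).
Since β = 1 ≤ 1 and α > 1, the Beta density is monotone increasing on [0,1]; the mode is at 1.
Mean = 9/(9+1) = 0.900.
Left-skewed posterior ⇒ mean < mode.

MAP = 1.000, posterior mean = 0.900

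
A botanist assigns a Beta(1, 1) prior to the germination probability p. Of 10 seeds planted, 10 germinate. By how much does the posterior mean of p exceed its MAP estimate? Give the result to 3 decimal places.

Posterior: Beta(1+10, 1+0) = Beta(11, 1).
Since β = 1 ≤ 1 and α > 1, the Beta density is monotone increasing on [0,1]; the mode is at 1.
Mean = 11/(11+1) = 0.917.
Difference = 0.917 − 1.000 = -0.083.
The mean is pulled below the mode by the posterior's left skew.

-0.083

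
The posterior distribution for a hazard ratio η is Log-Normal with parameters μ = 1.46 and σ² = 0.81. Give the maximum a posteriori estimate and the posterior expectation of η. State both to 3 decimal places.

Mode = exp(μ − σ²) = exp(0.65) = 1.916.
Mean = exp(μ + σ²/2) = exp(1.865) = 6.456.

MAP = 1.916, posterior mean = 6.456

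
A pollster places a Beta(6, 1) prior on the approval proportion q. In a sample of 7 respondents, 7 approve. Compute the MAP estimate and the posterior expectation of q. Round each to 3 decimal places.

MAP = 1.000, posterior mean = 0.929

Posterior: Beta(6+7, 1+0) = Beta(13, 1).
Since β = 1 ≤ 1 and α > 1, the Beta density is monotone increasing on [0,1]; the mode is at 1.
Mean = 13/(13+1) = 0.929.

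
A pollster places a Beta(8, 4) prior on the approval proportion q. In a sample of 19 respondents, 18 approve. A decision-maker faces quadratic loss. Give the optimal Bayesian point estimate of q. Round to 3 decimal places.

0.839

Posterior: Beta(8+18, 4+1) = Beta(26, 5).
Mode = (26−1)/(26+5−2) = 25/29 = 0.862.
Mean = 26/(26+5) = 26/31 = 0.839.
Quadratic loss ⇒ the optimal estimator is the posterior mean.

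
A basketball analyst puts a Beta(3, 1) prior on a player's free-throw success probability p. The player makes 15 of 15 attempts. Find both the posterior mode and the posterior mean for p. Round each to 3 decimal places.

posterior mode = 1.000, posterior mean = 0.947

Posterior: Beta(3+15, 1+0) = Beta(18, 1).
Since β = 1 ≤ 1 and α > 1, the Beta density is monotone increasing on [0,1]; the mode is at 1.
Mean = 18/(18+1) = 0.947.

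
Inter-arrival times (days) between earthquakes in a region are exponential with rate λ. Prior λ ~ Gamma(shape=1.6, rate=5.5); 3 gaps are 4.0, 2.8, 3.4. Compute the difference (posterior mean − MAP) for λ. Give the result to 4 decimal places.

Σ times = 10.2. Posterior: Gamma(shape = 1.6+3 = 4.6, rate = 5.5+10.2 = 15.7).
Mode = (α−1)/β = 3.6/15.7 = 0.2293.
Mean = α/β = 4.6/15.7 = 0.2930.
Difference = 0.2930 − 0.2293 = 0.0637.
The posterior is right-skewed, so the mean exceeds the mode.

0.0637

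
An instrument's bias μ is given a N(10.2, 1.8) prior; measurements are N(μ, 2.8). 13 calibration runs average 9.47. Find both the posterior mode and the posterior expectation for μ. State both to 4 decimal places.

Posterior for μ is Normal. Precision-weighted mean: (1/1.8·10.2 + 13/2.8·9.47) / (1/1.8 + 13/2.8) = 9.5480.
A Normal posterior is symmetric, so mode = mean.

MAP: 9.5480. Posterior mean: 9.5480.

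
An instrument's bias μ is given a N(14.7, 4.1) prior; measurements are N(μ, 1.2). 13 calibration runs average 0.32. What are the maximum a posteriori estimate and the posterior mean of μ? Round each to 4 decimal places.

MAP = 0.6366, posterior mean = 0.6366

Posterior for μ is Normal. Precision-weighted mean: (1/4.1·14.7 + 13/1.2·0.32) / (1/4.1 + 13/1.2) = 0.6366.
A Normal posterior is symmetric, so mode = mean.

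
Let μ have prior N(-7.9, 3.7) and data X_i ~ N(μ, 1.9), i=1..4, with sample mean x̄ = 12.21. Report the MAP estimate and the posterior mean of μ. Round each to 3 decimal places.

Posterior for μ is Normal. Precision-weighted mean: (1/3.7·-7.9 + 4/1.9·12.21) / (1/3.7 + 4/1.9) = 9.922.
A Normal posterior is symmetric, so mode = mean.

MAP estimate = 9.922, posterior mean = 9.922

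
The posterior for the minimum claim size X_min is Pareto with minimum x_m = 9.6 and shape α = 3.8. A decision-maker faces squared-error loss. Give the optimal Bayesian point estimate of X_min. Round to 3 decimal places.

The Pareto density is strictly decreasing on [x_m, ∞), so the mode is x_m = 9.600.
Mean = α·x_m/(α−1) = 3.8·9.6/2.8 = 13.029.
Squared-error loss ⇒ the optimal estimator is the posterior mean.

13.029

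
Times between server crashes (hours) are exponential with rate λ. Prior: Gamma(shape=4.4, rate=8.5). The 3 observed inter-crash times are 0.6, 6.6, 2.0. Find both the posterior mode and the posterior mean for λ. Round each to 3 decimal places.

Σ times = 9.2. Posterior: Gamma(shape = 4.4+3 = 7.4, rate = 8.5+9.2 = 17.7).
Mode = (α−1)/β = 6.4/17.7 = 0.362.
Mean = α/β = 7.4/17.7 = 0.418.
Mean > mode: the posterior has a right tail.

MAP: 0.362. Posterior mean: 0.418.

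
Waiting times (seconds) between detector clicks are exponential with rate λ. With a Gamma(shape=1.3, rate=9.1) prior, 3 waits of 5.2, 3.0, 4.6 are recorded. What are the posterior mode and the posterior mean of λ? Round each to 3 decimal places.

MAP: 0.151. Posterior mean: 0.196.

Σ times = 12.8. Posterior: Gamma(shape = 1.3+3 = 4.3, rate = 9.1+12.8 = 21.9).
Mode = (α−1)/β = 3.3/21.9 = 0.151.
Mean = α/β = 4.3/21.9 = 0.196.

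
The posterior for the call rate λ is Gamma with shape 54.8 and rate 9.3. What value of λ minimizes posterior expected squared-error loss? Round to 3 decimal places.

Mode = (α−1)/β = 53.8/9.3 = 5.785.
Mean = α/β = 54.8/9.3 = 5.892.
Squared-error loss ⇒ the optimal estimator is the posterior mean.

5.892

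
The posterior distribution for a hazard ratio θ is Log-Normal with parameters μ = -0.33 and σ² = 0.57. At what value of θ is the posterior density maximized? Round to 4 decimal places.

0.4066

Mode = exp(μ − σ²) = exp(-0.90) = 0.4066.
Mean = exp(μ + σ²/2) = exp(-0.045) = 0.9560.
This is the posterior mode — the MAP estimate.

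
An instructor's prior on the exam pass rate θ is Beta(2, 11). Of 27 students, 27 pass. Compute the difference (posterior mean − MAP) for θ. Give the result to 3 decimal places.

Posterior: Beta(2+27, 11+0) = Beta(29, 11).
Mode = (29−1)/(29+11−2) = 28/38 = 0.737.
Mean = 29/(29+11) = 29/40 = 0.725.
Difference = 0.725 − 0.737 = -0.012.

-0.012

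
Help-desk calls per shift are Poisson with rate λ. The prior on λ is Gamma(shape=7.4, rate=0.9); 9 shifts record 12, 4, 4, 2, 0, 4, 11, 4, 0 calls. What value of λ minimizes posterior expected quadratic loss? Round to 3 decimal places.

4.889

Σ counts = 41. Posterior: Gamma(shape = 7.4+41 = 48.4, rate = 0.9+9 = 9.9).
Mode = (α−1)/β = 47.4/9.9 = 4.788.
Mean = α/β = 48.4/9.9 = 4.889.
Quadratic loss ⇒ the optimal estimator is the posterior mean.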